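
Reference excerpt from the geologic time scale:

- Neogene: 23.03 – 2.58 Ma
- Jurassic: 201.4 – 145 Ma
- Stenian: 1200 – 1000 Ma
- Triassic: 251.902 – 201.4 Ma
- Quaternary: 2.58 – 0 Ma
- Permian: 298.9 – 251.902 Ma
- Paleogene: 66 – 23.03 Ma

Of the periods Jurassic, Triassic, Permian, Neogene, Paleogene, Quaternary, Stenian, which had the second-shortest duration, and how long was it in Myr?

Neogene, 20.45 million years

Start − end for each: Jurassic 201.4 − 145 = 56.4; Triassic 251.902 − 201.4 = 50.502; Permian 298.9 − 251.902 = 46.998; Neogene 23.03 − 2.58 = 20.45; Paleogene 66 − 23.03 = 42.97; Quaternary 2.58 − 0 = 2.58; Stenian 1200 − 1000 = 200.
Ranking these from shortest: Quaternary < Neogene < Paleogene < Permian < Triassic < Jurassic < Stenian.
Position 2 in that ranking is Neogene, which lasted 20.45 Myr.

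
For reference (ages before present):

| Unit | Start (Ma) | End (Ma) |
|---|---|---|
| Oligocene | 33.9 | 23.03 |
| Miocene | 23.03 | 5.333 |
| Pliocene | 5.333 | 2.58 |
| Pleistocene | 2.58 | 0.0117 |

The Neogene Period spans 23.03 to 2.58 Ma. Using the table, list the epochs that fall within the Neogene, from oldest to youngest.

Miocene, Pliocene

Epochs with both bounds inside 23.03–2.58 Ma: Miocene (23.03–5.333), Pliocene (5.333–2.58).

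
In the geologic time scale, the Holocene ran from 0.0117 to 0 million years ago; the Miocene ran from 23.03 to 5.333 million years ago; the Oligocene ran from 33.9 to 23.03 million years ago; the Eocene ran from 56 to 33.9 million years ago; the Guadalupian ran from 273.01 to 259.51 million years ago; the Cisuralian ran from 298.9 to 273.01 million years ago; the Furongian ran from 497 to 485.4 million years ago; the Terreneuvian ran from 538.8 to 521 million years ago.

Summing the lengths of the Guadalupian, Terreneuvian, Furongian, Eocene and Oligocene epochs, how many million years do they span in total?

Duration is start − end for each: (273.01 − 259.51) + (538.8 − 521) + (497 − 485.4) + (56 − 33.9) + (33.9 − 23.03).
That is 13.5 + 17.8 + 11.6 + 22.1 + 10.87, which totals 75.87 million years.

75.87 million years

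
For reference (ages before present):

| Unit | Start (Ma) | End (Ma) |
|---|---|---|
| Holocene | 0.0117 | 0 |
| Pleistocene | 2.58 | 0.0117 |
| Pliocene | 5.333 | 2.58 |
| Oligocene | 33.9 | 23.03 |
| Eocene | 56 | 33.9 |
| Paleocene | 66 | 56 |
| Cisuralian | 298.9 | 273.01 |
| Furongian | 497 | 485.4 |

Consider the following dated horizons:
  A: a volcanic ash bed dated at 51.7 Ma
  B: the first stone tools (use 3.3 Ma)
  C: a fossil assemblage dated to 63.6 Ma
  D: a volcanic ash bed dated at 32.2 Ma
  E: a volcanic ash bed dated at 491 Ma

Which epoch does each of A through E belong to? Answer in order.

A — Eocene; B — Pliocene; C — Paleocene; D — Oligocene; E — Furongian

Match each age against the start–end ranges in the excerpt: A = 51.7 Ma → Eocene (56–33.9); B = 3.3 Ma → Pliocene (5.333–2.58); C = 63.6 Ma → Paleocene (66–56); D = 32.2 Ma → Oligocene (33.9–23.03); E = 491 Ma → Furongian (497–485.4).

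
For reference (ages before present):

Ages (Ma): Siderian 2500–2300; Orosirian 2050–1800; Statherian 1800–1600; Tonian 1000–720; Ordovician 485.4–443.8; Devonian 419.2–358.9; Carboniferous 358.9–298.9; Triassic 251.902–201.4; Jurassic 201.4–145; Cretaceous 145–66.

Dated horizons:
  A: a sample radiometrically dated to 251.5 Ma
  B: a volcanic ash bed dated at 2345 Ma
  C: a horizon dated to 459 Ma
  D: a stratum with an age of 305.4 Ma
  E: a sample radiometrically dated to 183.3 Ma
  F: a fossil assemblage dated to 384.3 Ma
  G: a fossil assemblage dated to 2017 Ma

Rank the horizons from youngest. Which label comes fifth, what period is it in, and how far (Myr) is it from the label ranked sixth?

C, in the Ordovician; 1558 million years to G

Sorted youngest-first by Ma: E (183.3), A (251.5), D (305.4), F (384.3), C (459), G (2017), B (2345).
The fifth youngest is C at 459 Ma, which lies in 485.4–443.8 Ma: the Ordovician.
The sixth youngest is G at 2017 Ma; separation = |459 − 2017| = 1558 Myr.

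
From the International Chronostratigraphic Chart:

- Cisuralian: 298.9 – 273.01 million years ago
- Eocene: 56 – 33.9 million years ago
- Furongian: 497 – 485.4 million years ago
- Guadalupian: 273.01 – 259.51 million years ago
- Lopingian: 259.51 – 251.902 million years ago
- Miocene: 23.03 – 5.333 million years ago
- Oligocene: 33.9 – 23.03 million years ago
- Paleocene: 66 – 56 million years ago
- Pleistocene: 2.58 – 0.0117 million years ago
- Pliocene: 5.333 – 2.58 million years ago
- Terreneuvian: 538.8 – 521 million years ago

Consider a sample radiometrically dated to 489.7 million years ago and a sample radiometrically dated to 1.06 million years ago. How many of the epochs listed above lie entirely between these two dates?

8

489.7 Ma sits inside the Furongian (497–485.4) and 1.06 Ma inside the Pleistocene (2.58–0.0117); neither of those is wholly between the two dates.
The listed epochs lying completely between them are Cisuralian, Guadalupian, Lopingian, Paleocene, Eocene, Oligocene, Miocene, Pliocene — 8 in all.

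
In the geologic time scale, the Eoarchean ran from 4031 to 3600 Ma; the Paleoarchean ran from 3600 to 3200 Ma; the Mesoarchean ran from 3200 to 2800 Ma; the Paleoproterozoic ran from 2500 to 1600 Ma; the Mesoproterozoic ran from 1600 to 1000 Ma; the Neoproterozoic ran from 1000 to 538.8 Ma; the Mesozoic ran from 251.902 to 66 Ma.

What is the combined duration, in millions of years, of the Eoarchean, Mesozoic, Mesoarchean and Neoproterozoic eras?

Duration is start − end for each: (4031 − 3600) + (251.902 − 66) + (3200 − 2800) + (1000 − 538.8).
That is 431 + 185.902 + 400 + 461.2, which totals 1478.102 million years.

1478.102 million years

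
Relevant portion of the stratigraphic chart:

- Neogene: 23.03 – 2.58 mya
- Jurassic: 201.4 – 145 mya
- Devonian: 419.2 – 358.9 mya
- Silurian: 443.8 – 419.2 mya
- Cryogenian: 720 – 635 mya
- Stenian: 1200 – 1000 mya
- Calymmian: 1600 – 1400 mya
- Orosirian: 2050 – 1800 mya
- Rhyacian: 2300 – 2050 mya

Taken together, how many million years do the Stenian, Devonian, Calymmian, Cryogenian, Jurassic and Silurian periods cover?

626.3 million years

Each duration: Stenian = 200; Devonian = 60.3; Calymmian = 200; Cryogenian = 85; Jurassic = 56.4; Silurian = 24.6.
Sum: 200 + 60.3 + 200 + 85 + 56.4 + 24.6 = 626.3 Myr.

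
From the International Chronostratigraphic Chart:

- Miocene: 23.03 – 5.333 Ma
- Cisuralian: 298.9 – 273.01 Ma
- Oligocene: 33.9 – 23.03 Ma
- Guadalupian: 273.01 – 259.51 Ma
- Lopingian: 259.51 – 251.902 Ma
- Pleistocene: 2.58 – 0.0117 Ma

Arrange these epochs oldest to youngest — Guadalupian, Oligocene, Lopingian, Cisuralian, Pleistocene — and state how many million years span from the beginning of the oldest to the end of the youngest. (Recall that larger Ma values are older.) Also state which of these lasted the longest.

Cisuralian → Guadalupian → Lopingian → Oligocene → Pleistocene; total span 298.8883 Myr; longest is Cisuralian

From the excerpt: Guadalupian 273.01–259.51; Oligocene 33.9–23.03; Lopingian 259.51–251.902; Cisuralian 298.9–273.01; Pleistocene 2.58–0.0117 (Ma).
Larger Ma is earlier, so the oldest is Cisuralian and the youngest is Pleistocene; oldest to youngest: Cisuralian, Guadalupian, Lopingian, Oligocene, Pleistocene.
Oldest start 298.9 minus youngest end 0.0117 gives 298.8883 Myr overall.
Individual lengths (start − end): Oligocene 10.87; Pleistocene 2.5683; Cisuralian 25.89; Lopingian 7.608; Guadalupian 13.5. The largest is Cisuralian at 25.89 Myr.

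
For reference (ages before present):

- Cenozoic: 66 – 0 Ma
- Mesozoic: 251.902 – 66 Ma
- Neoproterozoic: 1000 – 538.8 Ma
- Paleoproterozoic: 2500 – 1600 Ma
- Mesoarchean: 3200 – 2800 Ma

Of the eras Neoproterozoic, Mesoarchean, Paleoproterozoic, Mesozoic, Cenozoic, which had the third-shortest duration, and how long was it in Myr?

Start − end for each: Neoproterozoic 1000 − 538.8 = 461.2; Mesoarchean 3200 − 2800 = 400; Paleoproterozoic 2500 − 1600 = 900; Mesozoic 251.902 − 66 = 185.902; Cenozoic 66 − 0 = 66.
Ranking these from shortest: Cenozoic < Mesozoic < Mesoarchean < Neoproterozoic < Paleoproterozoic.
Position 3 in that ranking is Mesoarchean, which lasted 400 Myr.

Mesoarchean, 400 million years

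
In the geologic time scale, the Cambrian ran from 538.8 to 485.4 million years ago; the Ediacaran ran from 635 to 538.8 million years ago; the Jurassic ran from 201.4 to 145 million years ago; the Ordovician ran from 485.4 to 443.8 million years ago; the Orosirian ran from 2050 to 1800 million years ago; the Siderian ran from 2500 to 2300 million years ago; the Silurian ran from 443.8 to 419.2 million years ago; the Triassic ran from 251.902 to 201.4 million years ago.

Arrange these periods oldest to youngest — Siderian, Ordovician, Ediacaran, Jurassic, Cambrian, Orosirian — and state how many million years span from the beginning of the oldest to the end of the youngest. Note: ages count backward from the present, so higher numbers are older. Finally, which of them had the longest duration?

Siderian → Orosirian → Ediacaran → Cambrian → Ordovician → Jurassic; total span 2355 Myr; longest is Orosirian

From the excerpt: Siderian 2500–2300; Ordovician 485.4–443.8; Ediacaran 635–538.8; Jurassic 201.4–145; Cambrian 538.8–485.4; Orosirian 2050–1800 (Ma).
Larger Ma is earlier, so the oldest is Siderian and the youngest is Jurassic; oldest to youngest: Siderian, Orosirian, Ediacaran, Cambrian, Ordovician, Jurassic.
Oldest start 2500 minus youngest end 145 gives 2355 Myr overall.
Individual lengths (start − end): Orosirian 250; Ordovician 41.6; Ediacaran 96.2; Siderian 200; Jurassic 56.4; Cambrian 53.4. The largest is Orosirian at 250 Myr.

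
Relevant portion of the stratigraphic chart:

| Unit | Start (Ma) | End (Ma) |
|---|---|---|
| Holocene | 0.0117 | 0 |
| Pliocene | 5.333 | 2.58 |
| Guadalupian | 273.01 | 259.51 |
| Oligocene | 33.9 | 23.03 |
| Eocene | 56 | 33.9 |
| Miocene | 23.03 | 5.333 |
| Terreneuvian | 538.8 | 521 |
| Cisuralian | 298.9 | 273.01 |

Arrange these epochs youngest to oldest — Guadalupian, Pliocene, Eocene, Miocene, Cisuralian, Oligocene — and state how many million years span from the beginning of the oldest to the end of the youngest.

Start ages (Ma): Cisuralian 298.9, Guadalupian 273.01, Eocene 56, Oligocene 33.9, Miocene 23.03, Pliocene 5.333.
Ordered youngest to oldest: Pliocene, Miocene, Oligocene, Eocene, Guadalupian, Cisuralian.
Span = 298.9 − 2.58 = 296.32 Myr.

Pliocene → Miocene → Oligocene → Eocene → Guadalupian → Cisuralian; total span 296.32 Myr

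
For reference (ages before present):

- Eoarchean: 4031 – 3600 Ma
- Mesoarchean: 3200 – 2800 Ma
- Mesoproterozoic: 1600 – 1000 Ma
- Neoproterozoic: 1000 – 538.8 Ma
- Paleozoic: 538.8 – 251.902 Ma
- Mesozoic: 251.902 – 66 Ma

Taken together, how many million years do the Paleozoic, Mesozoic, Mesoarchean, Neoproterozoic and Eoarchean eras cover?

Each duration: Paleozoic = 286.898; Mesozoic = 185.902; Mesoarchean = 400; Neoproterozoic = 461.2; Eoarchean = 431.
Sum: 286.898 + 185.902 + 400 + 461.2 + 431 = 1765 Myr.

1765 million years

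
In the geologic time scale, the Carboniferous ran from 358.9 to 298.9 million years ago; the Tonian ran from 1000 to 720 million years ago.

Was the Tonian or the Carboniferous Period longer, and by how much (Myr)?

Tonian, by 220 million years

Tonian: 1000 − 720 = 280 Myr.
Carboniferous: 358.9 − 298.9 = 60 Myr.
Difference: 280 − 60 = 220 Myr, so the Tonian was longer.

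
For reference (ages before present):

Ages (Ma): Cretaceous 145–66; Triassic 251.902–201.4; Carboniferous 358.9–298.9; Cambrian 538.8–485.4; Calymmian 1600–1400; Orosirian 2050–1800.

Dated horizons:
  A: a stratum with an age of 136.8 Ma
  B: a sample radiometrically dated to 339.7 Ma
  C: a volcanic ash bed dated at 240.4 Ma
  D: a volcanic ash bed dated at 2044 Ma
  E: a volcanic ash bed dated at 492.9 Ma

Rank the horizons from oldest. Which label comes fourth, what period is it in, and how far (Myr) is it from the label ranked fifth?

Sorted oldest-first by Ma: D (2044), E (492.9), B (339.7), C (240.4), A (136.8).
The fourth oldest is C at 240.4 Ma, which lies in 251.902–201.4 Ma: the Triassic.
The fifth oldest is A at 136.8 Ma; separation = |240.4 − 136.8| = 103.6 Myr.

C, in the Triassic; 103.6 million years to A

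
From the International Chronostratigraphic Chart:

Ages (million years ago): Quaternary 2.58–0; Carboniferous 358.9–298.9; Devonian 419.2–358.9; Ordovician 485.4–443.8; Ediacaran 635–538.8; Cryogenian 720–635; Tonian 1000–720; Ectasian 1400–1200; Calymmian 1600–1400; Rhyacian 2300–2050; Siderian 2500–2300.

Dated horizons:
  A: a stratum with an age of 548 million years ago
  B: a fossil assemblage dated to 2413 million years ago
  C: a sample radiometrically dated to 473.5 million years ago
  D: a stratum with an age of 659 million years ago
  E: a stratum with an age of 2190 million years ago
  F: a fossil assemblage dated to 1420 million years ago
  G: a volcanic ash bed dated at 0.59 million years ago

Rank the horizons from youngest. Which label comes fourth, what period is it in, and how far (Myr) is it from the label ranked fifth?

D, in the Cryogenian; 761 million years to F

Smaller Ma means younger, so youngest first: G 0.59 < C 473.5 < A 548 < D 659 < F 1420 < E 2190 < B 2413.
Counting 4 along gives D (659 Ma); the excerpt puts that inside the Cryogenian, 720–635 Ma.
Next in line is F (1420 Ma), and 1420 − 659 = 761 Myr.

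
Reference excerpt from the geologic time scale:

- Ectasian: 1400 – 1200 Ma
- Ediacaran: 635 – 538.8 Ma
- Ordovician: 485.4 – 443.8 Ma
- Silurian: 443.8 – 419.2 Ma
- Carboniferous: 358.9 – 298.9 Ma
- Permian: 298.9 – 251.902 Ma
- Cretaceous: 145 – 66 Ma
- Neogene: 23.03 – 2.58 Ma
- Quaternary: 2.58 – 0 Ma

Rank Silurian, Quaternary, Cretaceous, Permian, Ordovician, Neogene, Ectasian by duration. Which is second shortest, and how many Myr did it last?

Neogene, 20.45 million years

Durations: Silurian 24.6; Quaternary 2.58; Cretaceous 79; Permian 46.998; Ordovician 41.6; Neogene 20.45; Ectasian 200 Myr.
Sorted shortest-first: Quaternary (2.58), Neogene (20.45), Silurian (24.6), Ordovician (41.6), Permian (46.998), Cretaceous (79), Ectasian (200).
The second shortest is Neogene at 20.45 Myr.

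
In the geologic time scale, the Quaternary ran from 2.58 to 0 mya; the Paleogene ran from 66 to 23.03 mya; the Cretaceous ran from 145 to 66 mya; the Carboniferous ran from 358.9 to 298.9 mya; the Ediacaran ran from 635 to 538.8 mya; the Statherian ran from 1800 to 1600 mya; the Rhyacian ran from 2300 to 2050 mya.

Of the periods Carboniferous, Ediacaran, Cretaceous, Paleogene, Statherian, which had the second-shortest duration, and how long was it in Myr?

Durations: Carboniferous 60; Ediacaran 96.2; Cretaceous 79; Paleogene 42.97; Statherian 200 Myr.
Sorted shortest-first: Paleogene (42.97), Carboniferous (60), Cretaceous (79), Ediacaran (96.2), Statherian (200).
The second shortest is Carboniferous at 60 Myr.

Carboniferous, 60 million years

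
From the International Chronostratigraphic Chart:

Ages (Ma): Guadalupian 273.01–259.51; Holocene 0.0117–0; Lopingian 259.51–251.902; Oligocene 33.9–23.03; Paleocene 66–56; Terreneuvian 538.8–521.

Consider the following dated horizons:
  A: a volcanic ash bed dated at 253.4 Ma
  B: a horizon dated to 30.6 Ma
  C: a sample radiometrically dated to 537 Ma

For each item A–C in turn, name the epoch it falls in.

Match each age against the start–end ranges in the excerpt: A = 253.4 Ma → Lopingian (259.51–251.902); B = 30.6 Ma → Oligocene (33.9–23.03); C = 537 Ma → Terreneuvian (538.8–521).

A — Lopingian; B — Oligocene; C — Terreneuvian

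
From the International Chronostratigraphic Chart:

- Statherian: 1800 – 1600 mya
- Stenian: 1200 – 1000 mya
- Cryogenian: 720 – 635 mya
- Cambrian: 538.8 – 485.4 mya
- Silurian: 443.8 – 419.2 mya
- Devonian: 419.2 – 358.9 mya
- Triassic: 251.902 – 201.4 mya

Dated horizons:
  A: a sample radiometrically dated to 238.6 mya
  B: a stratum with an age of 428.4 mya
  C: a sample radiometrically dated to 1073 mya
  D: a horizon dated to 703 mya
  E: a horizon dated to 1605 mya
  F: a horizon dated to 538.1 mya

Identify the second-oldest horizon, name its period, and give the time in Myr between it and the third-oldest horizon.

C, in the Stenian; 370 million years to D

Larger Ma means older, so oldest first: E 1605 > C 1073 > D 703 > F 538.1 > B 428.4 > A 238.6.
Counting 2 along gives C (1073 Ma); the excerpt puts that inside the Stenian, 1200–1000 Ma.
Next in line is D (703 Ma), and 1073 − 703 = 370 Myr.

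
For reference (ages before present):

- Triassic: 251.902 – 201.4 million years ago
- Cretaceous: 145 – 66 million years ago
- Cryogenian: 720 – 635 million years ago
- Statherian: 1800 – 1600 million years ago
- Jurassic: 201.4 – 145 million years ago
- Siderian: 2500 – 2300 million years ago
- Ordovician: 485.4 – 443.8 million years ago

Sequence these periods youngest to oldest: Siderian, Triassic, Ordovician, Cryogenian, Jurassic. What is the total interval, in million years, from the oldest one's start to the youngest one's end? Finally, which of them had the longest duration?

From the excerpt: Siderian 2500–2300; Triassic 251.902–201.4; Ordovician 485.4–443.8; Cryogenian 720–635; Jurassic 201.4–145 (Ma).
Larger Ma is earlier, so the oldest is Siderian and the youngest is Jurassic; youngest to oldest: Jurassic, Triassic, Ordovician, Cryogenian, Siderian.
Oldest start 2500 minus youngest end 145 gives 2355 Myr overall.
Individual lengths (start − end): Ordovician 41.6; Cryogenian 85; Jurassic 56.4; Siderian 200; Triassic 50.502. The largest is Siderian at 200 Myr.

Jurassic, Triassic, Ordovician, Cryogenian, Siderian; total span 2355 Myr; longest is Siderian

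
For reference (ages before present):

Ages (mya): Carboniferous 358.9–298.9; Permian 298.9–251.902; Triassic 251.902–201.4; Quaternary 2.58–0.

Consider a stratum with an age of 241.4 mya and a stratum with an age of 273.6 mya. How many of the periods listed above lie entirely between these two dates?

Checking each listed span, none has both start < 273.6 Ma and end > 241.4 Ma — every period straddles one of the two dates or lies outside them — so the count is 0.

0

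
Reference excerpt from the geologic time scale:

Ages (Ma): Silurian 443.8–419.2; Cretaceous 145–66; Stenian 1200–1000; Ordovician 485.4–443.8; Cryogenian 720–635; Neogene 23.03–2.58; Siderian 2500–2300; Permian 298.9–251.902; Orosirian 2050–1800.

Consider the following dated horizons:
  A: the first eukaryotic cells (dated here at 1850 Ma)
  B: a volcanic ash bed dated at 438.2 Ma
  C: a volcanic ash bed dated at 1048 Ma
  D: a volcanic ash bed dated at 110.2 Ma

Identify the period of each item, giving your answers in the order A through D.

A: 1850 Ma lies in 2050–1800 Ma, so Orosirian.
B: 438.2 Ma lies in 443.8–419.2 Ma, so Silurian.
C: 1048 Ma lies in 1200–1000 Ma, so Stenian.
D: 110.2 Ma lies in 145–66 Ma, so Cretaceous.

A — Orosirian; B — Silurian; C — Stenian; D — Cretaceous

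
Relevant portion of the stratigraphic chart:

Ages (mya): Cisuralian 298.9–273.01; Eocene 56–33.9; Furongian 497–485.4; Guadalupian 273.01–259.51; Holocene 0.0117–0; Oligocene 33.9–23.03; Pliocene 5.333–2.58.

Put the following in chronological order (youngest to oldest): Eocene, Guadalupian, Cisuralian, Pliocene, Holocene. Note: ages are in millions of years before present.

Holocene, then Pliocene, then Eocene, then Guadalupian, then Cisuralian

Read off each span (Ma): Eocene 56–33.9; Guadalupian 273.01–259.51; Cisuralian 298.9–273.01; Pliocene 5.333–2.58; Holocene 0.0117–0.
Larger Ma is older, so oldest→youngest is Cisuralian, Guadalupian, Eocene, Pliocene, Holocene; reverse it for youngest→oldest.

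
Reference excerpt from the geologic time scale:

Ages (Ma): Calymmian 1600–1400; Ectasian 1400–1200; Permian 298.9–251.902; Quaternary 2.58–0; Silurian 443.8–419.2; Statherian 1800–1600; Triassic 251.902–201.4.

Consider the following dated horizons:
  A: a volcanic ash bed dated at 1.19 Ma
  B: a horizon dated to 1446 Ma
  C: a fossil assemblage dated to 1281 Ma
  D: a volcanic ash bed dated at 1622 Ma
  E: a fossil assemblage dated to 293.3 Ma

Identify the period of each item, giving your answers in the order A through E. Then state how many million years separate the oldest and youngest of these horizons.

A: 1.19 Ma lies in 2.58–0 Ma, so Quaternary.
B: 1446 Ma lies in 1600–1400 Ma, so Calymmian.
C: 1281 Ma lies in 1400–1200 Ma, so Ectasian.
D: 1622 Ma lies in 1800–1600 Ma, so Statherian.
E: 293.3 Ma lies in 298.9–251.902 Ma, so Permian.
Oldest = 1622 Ma, youngest = 1.19 Ma → span 1620.81 Myr.

A — Quaternary; B — Calymmian; C — Ectasian; D — Statherian; E — Permian; span 1620.81 million years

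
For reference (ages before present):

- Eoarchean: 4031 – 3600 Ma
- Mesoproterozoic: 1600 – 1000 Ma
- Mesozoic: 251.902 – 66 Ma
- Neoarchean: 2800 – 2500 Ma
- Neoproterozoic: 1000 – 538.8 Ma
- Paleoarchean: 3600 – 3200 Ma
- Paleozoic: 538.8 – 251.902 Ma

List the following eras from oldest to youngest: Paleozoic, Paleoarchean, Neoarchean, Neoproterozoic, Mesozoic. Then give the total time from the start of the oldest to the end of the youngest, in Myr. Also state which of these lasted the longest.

Paleoarchean → Neoarchean → Neoproterozoic → Paleozoic → Mesozoic; total span 3534 Myr; longest is Neoproterozoic

Start ages (Ma): Paleoarchean 3600, Neoarchean 2800, Neoproterozoic 1000, Paleozoic 538.8, Mesozoic 251.902.
Ordered oldest to youngest: Paleoarchean, Neoarchean, Neoproterozoic, Paleozoic, Mesozoic.
Span = 3600 − 66 = 3534 Myr.
Durations: Paleozoic 286.898, Paleoarchean 400, Neoproterozoic 461.2, Neoarchean 300, Mesozoic 185.902 → longest is Neoproterozoic (461.2 Myr).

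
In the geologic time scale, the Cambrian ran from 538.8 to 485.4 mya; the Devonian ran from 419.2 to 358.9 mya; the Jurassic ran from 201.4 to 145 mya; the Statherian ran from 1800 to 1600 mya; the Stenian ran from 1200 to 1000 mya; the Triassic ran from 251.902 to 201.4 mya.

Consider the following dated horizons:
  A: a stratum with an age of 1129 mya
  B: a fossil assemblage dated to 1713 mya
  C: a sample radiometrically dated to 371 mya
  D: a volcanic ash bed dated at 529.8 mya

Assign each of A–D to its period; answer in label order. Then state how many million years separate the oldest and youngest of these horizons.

A — Stenian; B — Statherian; C — Devonian; D — Cambrian; span 1342 million years

A: 1129 Ma lies in 1200–1000 Ma, so Stenian.
B: 1713 Ma lies in 1800–1600 Ma, so Statherian.
C: 371 Ma lies in 419.2–358.9 Ma, so Devonian.
D: 529.8 Ma lies in 538.8–485.4 Ma, so Cambrian.
Oldest = 1713 Ma, youngest = 371 Ma → span 1342 Myr.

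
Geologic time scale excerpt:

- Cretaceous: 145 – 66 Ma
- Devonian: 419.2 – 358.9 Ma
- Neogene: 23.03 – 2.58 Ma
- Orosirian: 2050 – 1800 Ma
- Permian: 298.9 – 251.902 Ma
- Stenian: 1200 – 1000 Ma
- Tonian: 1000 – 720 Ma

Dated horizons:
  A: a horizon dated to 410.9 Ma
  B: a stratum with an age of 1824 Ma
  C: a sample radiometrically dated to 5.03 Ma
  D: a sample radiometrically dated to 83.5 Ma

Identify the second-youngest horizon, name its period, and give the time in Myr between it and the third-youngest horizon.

D, in the Cretaceous; 327.4 million years to A

Sorted youngest-first by Ma: C (5.03), D (83.5), A (410.9), B (1824).
The second youngest is D at 83.5 Ma, which lies in 145–66 Ma: the Cretaceous.
The third youngest is A at 410.9 Ma; separation = |83.5 − 410.9| = 327.4 Myr.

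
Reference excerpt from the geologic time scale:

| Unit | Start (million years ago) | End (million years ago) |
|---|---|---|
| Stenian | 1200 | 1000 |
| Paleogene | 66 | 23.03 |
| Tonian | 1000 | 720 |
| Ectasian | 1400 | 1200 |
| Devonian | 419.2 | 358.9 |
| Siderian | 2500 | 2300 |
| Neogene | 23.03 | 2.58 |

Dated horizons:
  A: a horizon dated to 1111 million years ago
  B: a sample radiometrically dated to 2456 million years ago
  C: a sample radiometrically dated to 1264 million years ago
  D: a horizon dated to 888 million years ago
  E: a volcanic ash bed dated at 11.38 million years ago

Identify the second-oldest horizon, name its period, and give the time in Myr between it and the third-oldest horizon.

C, in the Ectasian; 153 million years to A

Sorted oldest-first by Ma: B (2456), C (1264), A (1111), D (888), E (11.38).
The second oldest is C at 1264 Ma, which lies in 1400–1200 Ma: the Ectasian.
The third oldest is A at 1111 Ma; separation = |1264 − 1111| = 153 Myr.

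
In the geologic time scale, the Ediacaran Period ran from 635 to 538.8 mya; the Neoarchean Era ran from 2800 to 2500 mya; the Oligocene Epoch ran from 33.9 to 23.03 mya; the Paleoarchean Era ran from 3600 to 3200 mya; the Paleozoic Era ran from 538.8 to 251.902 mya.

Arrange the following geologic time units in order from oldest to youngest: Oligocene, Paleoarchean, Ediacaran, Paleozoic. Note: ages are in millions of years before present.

Paleoarchean → Ediacaran → Paleozoic → Oligocene

Sorting by start age (descending Ma, since larger Ma = older): Paleoarchean start 3600, Ediacaran start 635, Paleozoic start 538.8, Oligocene start 33.9.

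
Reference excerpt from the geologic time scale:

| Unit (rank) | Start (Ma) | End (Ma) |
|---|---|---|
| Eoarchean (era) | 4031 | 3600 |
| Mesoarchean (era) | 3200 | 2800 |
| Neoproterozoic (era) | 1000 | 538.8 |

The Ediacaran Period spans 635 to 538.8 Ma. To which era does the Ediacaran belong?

The Ediacaran (635–538.8 Ma) lies entirely within 1000–538.8 Ma, the Neoproterozoic Era.

Neoproterozoic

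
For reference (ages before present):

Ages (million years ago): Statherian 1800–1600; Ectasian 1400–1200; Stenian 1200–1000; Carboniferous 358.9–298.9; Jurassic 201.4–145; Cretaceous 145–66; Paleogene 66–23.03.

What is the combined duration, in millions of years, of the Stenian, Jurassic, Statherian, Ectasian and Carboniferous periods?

716.4 million years

Each duration: Stenian = 200; Jurassic = 56.4; Statherian = 200; Ectasian = 200; Carboniferous = 60.
Sum: 200 + 56.4 + 200 + 200 + 60 = 716.4 Myr.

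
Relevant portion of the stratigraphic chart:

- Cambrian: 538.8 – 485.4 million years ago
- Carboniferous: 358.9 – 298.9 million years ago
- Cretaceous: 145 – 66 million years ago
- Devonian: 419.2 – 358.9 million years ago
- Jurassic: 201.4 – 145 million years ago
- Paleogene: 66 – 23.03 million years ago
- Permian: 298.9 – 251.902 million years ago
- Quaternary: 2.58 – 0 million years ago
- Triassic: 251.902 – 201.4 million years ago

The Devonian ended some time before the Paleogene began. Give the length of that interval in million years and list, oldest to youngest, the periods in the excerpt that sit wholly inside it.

The Devonian closes at 358.9 Ma and the Paleogene opens at 66 Ma, so the interval is 358.9 − 66 = 292.9 Myr.
A period fits inside if it starts at or after 358.9 Ma and ends at or before 66 Ma; oldest first that gives Carboniferous, Permian, Triassic, Jurassic, Cretaceous.

292.9 million years; Carboniferous, Permian, Triassic, Jurassic, Cretaceous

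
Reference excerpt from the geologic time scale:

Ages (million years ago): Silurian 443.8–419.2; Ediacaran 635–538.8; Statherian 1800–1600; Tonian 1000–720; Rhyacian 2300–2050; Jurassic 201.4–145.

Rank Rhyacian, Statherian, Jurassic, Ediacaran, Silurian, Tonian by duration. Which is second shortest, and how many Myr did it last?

Start − end for each: Rhyacian 2300 − 2050 = 250; Statherian 1800 − 1600 = 200; Jurassic 201.4 − 145 = 56.4; Ediacaran 635 − 538.8 = 96.2; Silurian 443.8 − 419.2 = 24.6; Tonian 1000 − 720 = 280.
Ranking these from shortest: Silurian < Jurassic < Ediacaran < Statherian < Rhyacian < Tonian.
Position 2 in that ranking is Jurassic, which lasted 56.4 Myr.

Jurassic, 56.4 million years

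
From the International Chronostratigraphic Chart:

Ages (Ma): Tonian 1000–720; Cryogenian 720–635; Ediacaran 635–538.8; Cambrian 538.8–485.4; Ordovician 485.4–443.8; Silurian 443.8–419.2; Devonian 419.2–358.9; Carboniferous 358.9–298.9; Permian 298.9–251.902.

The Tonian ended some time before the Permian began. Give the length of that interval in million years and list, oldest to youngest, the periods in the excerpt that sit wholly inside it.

421.1 million years; Cryogenian, Ediacaran, Cambrian, Ordovician, Silurian, Devonian, Carboniferous

End of Tonian = 720 Ma; start of Permian = 298.9 Ma.
Gap = 720 − 298.9 = 421.1 Myr.
Periods wholly inside 720–298.9 Ma: Cryogenian (720–635), Ediacaran (635–538.8), Cambrian (538.8–485.4), Ordovician (485.4–443.8), Silurian (443.8–419.2), Devonian (419.2–358.9), Carboniferous (358.9–298.9).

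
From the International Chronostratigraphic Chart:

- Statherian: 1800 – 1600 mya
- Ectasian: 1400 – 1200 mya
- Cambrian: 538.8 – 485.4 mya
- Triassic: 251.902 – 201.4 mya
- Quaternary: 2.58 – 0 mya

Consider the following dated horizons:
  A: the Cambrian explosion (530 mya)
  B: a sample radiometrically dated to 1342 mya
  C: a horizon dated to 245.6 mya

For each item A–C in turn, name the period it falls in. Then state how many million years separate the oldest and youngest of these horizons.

A: 530 Ma lies in 538.8–485.4 Ma, so Cambrian.
B: 1342 Ma lies in 1400–1200 Ma, so Ectasian.
C: 245.6 Ma lies in 251.902–201.4 Ma, so Triassic.
Oldest = 1342 Ma, youngest = 245.6 Ma → span 1096.4 Myr.

A — Cambrian; B — Ectasian; C — Triassic; span 1096.4 million years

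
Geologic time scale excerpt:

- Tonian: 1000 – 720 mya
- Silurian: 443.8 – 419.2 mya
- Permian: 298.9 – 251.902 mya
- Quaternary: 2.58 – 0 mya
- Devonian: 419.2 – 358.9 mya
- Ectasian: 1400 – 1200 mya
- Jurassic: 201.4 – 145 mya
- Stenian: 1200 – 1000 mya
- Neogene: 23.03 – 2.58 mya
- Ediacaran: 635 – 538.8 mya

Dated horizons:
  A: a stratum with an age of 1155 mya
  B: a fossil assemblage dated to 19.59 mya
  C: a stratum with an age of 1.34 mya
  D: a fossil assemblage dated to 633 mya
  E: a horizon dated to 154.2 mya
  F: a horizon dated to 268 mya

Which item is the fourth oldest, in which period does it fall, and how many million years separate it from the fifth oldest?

Larger Ma means older, so oldest first: A 1155 > D 633 > F 268 > E 154.2 > B 19.59 > C 1.34.
Counting 4 along gives E (154.2 Ma); the excerpt puts that inside the Jurassic, 201.4–145 Ma.
Next in line is B (19.59 Ma), and 154.2 − 19.59 = 134.61 Myr.

E, in the Jurassic; 134.61 million years to B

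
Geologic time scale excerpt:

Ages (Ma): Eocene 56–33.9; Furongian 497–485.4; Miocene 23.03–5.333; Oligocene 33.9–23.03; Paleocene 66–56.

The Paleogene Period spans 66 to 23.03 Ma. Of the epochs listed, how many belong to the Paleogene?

3

Epochs inside 66–23.03 Ma: Paleocene, Eocene, Oligocene — 3 in total.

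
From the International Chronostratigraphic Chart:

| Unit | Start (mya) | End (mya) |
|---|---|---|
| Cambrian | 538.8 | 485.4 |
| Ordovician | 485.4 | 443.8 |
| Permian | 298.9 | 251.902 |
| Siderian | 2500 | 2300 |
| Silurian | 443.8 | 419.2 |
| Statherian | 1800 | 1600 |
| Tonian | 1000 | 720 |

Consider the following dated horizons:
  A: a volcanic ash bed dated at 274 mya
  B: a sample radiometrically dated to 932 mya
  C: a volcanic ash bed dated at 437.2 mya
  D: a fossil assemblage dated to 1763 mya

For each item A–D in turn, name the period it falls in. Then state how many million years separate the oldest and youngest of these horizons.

A — Permian; B — Tonian; C — Silurian; D — Statherian; span 1489 million years

A: 274 Ma lies in 298.9–251.902 Ma, so Permian.
B: 932 Ma lies in 1000–720 Ma, so Tonian.
C: 437.2 Ma lies in 443.8–419.2 Ma, so Silurian.
D: 1763 Ma lies in 1800–1600 Ma, so Statherian.
Oldest = 1763 Ma, youngest = 274 Ma → span 1489 Myr.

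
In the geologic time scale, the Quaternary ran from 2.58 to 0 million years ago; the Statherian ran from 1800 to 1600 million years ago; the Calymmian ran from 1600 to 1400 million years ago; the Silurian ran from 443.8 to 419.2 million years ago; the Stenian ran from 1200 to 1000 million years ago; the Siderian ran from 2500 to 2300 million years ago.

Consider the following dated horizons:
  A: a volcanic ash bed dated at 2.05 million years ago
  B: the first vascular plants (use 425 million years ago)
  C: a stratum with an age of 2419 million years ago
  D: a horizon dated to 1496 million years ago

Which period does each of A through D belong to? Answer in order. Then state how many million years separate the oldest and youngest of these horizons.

A — Quaternary; B — Silurian; C — Siderian; D — Calymmian; span 2416.95 million years

A: 2.05 Ma lies in 2.58–0 Ma, so Quaternary.
B: 425 Ma lies in 443.8–419.2 Ma, so Silurian.
C: 2419 Ma lies in 2500–2300 Ma, so Siderian.
D: 1496 Ma lies in 1600–1400 Ma, so Calymmian.
Oldest = 2419 Ma, youngest = 2.05 Ma → span 2416.95 Myr.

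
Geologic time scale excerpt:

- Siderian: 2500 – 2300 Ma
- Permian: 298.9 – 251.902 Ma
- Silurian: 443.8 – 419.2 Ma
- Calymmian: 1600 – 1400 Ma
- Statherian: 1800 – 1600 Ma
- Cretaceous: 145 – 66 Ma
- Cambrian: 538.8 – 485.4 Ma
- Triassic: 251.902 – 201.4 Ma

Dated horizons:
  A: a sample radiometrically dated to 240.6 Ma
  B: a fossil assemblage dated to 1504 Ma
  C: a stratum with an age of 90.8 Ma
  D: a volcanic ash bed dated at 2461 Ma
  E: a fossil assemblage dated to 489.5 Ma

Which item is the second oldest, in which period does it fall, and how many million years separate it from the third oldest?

Sorted oldest-first by Ma: D (2461), B (1504), E (489.5), A (240.6), C (90.8).
The second oldest is B at 1504 Ma, which lies in 1600–1400 Ma: the Calymmian.
The third oldest is E at 489.5 Ma; separation = |1504 − 489.5| = 1014.5 Myr.

B, in the Calymmian; 1014.5 million years to E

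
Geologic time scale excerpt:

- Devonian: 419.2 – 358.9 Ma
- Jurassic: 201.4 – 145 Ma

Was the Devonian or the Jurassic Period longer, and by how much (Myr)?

Devonian, by 3.9 million years

Devonian: 419.2 − 358.9 = 60.3 Myr.
Jurassic: 201.4 − 145 = 56.4 Myr.
Difference: 60.3 − 56.4 = 3.9 Myr, so the Devonian was longer.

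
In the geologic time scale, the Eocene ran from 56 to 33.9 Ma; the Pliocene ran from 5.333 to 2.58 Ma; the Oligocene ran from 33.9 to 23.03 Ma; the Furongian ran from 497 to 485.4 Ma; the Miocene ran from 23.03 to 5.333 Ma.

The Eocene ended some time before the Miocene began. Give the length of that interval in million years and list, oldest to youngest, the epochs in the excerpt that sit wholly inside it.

End of Eocene = 33.9 Ma; start of Miocene = 23.03 Ma.
Gap = 33.9 − 23.03 = 10.87 Myr.
Epochs wholly inside 33.9–23.03 Ma: Oligocene (33.9–23.03).

10.87 million years; Oligocene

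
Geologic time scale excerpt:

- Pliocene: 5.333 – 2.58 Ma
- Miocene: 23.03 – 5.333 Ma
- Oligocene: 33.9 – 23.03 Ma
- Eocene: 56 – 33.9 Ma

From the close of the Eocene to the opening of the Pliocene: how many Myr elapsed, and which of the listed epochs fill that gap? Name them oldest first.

28.567 million years; Oligocene, Miocene

The Eocene closes at 33.9 Ma and the Pliocene opens at 5.333 Ma, so the interval is 33.9 − 5.333 = 28.567 Myr.
An epoch fits inside if it starts at or after 33.9 Ma and ends at or before 5.333 Ma; oldest first that gives Oligocene, Miocene.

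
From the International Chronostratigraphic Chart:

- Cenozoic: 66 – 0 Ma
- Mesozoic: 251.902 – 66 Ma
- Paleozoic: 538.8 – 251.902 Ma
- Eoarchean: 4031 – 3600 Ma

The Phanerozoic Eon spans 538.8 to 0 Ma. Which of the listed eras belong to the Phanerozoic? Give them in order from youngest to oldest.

Cenozoic, Mesozoic, Paleozoic

Eras with both bounds inside 538.8–0 Ma: Cenozoic (66–0), Mesozoic (251.902–66), Paleozoic (538.8–251.902).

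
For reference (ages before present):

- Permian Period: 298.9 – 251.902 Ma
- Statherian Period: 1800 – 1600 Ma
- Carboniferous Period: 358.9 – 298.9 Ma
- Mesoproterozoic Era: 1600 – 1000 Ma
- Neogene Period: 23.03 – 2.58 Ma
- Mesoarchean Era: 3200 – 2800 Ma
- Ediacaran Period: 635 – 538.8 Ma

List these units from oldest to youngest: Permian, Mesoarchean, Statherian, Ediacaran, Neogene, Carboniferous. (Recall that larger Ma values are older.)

Read off each span (Ma): Permian 298.9–251.902; Mesoarchean 3200–2800; Statherian 1800–1600; Ediacaran 635–538.8; Neogene 23.03–2.58; Carboniferous 358.9–298.9.
Larger Ma is older, so oldest→youngest is Mesoarchean, Statherian, Ediacaran, Carboniferous, Permian, Neogene.

Mesoarchean, Statherian, Ediacaran, Carboniferous, Permian, Neogene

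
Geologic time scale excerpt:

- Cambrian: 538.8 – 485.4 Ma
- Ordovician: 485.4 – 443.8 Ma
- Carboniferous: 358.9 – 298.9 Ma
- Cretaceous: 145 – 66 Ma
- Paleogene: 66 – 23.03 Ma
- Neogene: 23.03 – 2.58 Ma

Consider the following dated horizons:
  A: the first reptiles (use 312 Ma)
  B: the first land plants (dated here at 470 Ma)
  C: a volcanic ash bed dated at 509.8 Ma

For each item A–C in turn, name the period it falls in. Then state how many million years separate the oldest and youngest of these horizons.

A — Carboniferous; B — Ordovician; C — Cambrian; span 197.8 million years

Match each age against the start–end ranges in the excerpt: A = 312 Ma → Carboniferous (358.9–298.9); B = 470 Ma → Ordovician (485.4–443.8); C = 509.8 Ma → Cambrian (538.8–485.4).
The largest age is 509.8 Ma and the smallest is 312 Ma; their difference is 197.8 Myr.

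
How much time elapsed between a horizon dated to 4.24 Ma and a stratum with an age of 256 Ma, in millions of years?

256 − 4.24 = 251.76 million years.

251.76 million years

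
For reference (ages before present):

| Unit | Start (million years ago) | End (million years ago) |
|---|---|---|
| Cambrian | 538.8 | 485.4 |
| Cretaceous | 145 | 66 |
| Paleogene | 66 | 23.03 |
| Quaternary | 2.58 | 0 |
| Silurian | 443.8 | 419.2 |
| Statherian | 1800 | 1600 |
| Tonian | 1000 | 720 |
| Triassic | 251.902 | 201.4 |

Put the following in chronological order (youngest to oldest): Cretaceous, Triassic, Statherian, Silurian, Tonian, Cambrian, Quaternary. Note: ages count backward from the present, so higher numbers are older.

Quaternary, Cretaceous, Triassic, Silurian, Cambrian, Tonian, Statherian

Sorting by start age (ascending Ma, since larger Ma = older): Quaternary began 2.58, Cretaceous began 145, Triassic began 251.902, Silurian began 443.8, Cambrian began 538.8, Tonian began 1000, Statherian began 1800.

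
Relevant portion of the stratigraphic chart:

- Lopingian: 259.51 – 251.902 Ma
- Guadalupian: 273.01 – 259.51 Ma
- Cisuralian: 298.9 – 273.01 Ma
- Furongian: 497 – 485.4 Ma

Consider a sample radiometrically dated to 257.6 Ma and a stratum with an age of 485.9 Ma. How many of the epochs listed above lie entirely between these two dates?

485.9 Ma sits inside the Furongian (497–485.4) and 257.6 Ma inside the Lopingian (259.51–251.902); neither of those is wholly between the two dates.
The listed epochs lying completely between them are Cisuralian, Guadalupian — 2 in all.

2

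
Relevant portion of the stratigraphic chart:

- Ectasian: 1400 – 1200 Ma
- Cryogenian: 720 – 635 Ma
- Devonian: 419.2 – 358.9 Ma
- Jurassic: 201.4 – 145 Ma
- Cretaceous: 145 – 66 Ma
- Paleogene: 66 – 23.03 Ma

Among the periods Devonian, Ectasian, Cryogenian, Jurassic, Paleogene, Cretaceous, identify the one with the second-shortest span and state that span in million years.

Jurassic, 56.4 million years

Durations: Devonian 60.3; Ectasian 200; Cryogenian 85; Jurassic 56.4; Paleogene 42.97; Cretaceous 79 Myr.
Sorted shortest-first: Paleogene (42.97), Jurassic (56.4), Devonian (60.3), Cretaceous (79), Cryogenian (85), Ectasian (200).
The second shortest is Jurassic at 56.4 Myr.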